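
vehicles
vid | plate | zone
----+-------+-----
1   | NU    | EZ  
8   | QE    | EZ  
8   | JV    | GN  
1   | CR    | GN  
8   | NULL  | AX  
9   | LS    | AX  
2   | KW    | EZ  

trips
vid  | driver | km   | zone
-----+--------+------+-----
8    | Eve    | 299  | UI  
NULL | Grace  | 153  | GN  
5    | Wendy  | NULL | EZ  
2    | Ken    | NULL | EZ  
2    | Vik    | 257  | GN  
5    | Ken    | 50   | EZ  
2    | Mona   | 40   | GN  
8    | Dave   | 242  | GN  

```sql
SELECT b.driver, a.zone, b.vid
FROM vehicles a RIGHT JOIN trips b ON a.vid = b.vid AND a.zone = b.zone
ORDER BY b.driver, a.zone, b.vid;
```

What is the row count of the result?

RIGHT JOIN keeps every row from `trips`; unmatched rows get NULL for `vehicles`'s columns.
Matching on a.vid = b.vid AND a.zone = b.zone. A NULL in a compared column never satisfies the condition.
- a (vid=1, zone=EZ) has no partner in b.
- a (vid=8, zone=EZ) has no partner in b.
- a (vid=8, zone=GN) pairs with 1 row(s) of b.
- a (vid=1, zone=GN) has no partner in b.
- a (vid=8, zone=AX) has no partner in b.
- a (vid=9, zone=AX) has no partner in b.
- a (vid=2, zone=EZ) pairs with 1 row(s) of b.
- 6 row(s) from b found no a partner → padded with NULL.
Total: 2 matched + 6 padded = 8 rows.

8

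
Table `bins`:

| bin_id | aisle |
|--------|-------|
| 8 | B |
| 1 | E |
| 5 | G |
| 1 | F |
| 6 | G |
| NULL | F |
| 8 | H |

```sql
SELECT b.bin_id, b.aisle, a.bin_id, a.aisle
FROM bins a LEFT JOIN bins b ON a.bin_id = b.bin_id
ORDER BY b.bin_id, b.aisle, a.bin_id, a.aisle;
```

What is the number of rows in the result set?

11

LEFT JOIN keeps every row from `bins a`; unmatched rows get NULL for `bins b`'s columns.
Matching on a.bin_id = b.bin_id. A NULL in a compared column never satisfies the condition.
- a row (bin_id=8): matches 2 b row(s) → 2 output row(s).
- a row (bin_id=1): matches 2 b row(s) → 2 output row(s).
- a row (bin_id=5): matches 1 b row(s) → 1 output row(s).
- a row (bin_id=1): matches 2 b row(s) → 2 output row(s).
- a row (bin_id=6): matches 1 b row(s) → 1 output row(s).
- a row (bin_id=NULL): no match → kept, b columns NULL.
- a row (bin_id=8): matches 2 b row(s) → 2 output row(s).
Total: 10 matched + 1 padded = 11 rows.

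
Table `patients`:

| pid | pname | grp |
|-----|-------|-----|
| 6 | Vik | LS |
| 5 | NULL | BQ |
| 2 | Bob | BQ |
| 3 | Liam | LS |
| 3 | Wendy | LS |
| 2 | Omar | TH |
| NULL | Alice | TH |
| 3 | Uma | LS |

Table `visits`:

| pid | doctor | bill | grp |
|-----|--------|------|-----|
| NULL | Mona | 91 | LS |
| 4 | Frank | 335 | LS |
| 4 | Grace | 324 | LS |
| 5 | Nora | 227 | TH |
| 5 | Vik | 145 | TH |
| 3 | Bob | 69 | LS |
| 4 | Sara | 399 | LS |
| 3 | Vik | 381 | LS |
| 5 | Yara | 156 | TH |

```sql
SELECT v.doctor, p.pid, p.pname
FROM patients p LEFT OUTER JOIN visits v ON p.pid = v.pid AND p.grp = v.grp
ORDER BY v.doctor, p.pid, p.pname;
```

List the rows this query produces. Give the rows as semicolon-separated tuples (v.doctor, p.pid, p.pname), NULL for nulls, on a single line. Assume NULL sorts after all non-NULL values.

(Bob, 3, Liam); (Bob, 3, Uma); (Bob, 3, Wendy); (Vik, 3, Liam); (Vik, 3, Uma); (Vik, 3, Wendy); (NULL, 2, Bob); (NULL, 2, Omar); (NULL, 5, NULL); (NULL, 6, Vik); (NULL, NULL, Alice)

LEFT JOIN keeps every row from `patients`; unmatched rows get NULL for `visits`'s columns.
Matching on p.pid = v.pid AND p.grp = v.grp. A NULL in a compared column never satisfies the condition.
- p row (pid=6, grp=LS): no match → kept, v columns NULL.
- p row (pid=5, grp=BQ): no match → kept, v columns NULL.
- p row (pid=2, grp=BQ): no match → kept, v columns NULL.
- p row (pid=3, grp=LS): matches 2 v row(s) → 2 output row(s).
- p row (pid=3, grp=LS): matches 2 v row(s) → 2 output row(s).
- p row (pid=2, grp=TH): no match → kept, v columns NULL.
- p row (pid=NULL, grp=TH): no match → kept, v columns NULL.
- p row (pid=3, grp=LS): matches 2 v row(s) → 2 output row(s).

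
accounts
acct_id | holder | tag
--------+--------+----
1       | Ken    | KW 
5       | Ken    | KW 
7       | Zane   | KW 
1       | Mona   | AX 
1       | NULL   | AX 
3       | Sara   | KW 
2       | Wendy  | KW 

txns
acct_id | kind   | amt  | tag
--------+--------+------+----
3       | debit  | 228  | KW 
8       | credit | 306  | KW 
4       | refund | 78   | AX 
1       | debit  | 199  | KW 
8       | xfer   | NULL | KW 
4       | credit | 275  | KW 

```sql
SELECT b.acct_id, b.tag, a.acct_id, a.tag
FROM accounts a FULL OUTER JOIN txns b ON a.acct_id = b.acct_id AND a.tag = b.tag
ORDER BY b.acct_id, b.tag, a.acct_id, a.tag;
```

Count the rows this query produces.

11

FULL OUTER JOIN keeps every row from both sides; unmatched rows get NULL for the other side's columns.
Matching on a.acct_id = b.acct_id AND a.tag = b.tag.
- a[0] acct_id=1, tag=KW → 1 match(es) in b → 1 row(s).
- a[1] acct_id=5, tag=KW → no match; kept with NULLs on the b side.
- a[2] acct_id=7, tag=KW → no match; kept with NULLs on the b side.
- a[3] acct_id=1, tag=AX → no match; kept with NULLs on the b side.
- a[4] acct_id=1, tag=AX → no match; kept with NULLs on the b side.
- a[5] acct_id=3, tag=KW → 1 match(es) in b → 1 row(s).
- a[6] acct_id=2, tag=KW → no match; kept with NULLs on the b side.
- 4 b row(s) had no a match → kept, a columns NULL.
Total: 2 matched + 9 padded = 11 rows.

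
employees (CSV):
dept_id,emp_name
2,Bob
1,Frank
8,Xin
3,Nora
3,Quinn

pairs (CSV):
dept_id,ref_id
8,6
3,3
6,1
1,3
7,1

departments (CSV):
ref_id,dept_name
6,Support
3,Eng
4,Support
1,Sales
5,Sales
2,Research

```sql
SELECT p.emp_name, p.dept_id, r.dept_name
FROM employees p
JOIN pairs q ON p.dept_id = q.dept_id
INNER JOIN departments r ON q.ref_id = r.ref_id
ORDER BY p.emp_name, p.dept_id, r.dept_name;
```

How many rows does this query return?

Evaluate left to right. First `employees p INNER JOIN pairs q` on dept_id: 4 row(s).
Then INNER JOIN `departments r` on ref_id: keep only rows whose q.ref_id appears in r.
Result: 4 row(s).

4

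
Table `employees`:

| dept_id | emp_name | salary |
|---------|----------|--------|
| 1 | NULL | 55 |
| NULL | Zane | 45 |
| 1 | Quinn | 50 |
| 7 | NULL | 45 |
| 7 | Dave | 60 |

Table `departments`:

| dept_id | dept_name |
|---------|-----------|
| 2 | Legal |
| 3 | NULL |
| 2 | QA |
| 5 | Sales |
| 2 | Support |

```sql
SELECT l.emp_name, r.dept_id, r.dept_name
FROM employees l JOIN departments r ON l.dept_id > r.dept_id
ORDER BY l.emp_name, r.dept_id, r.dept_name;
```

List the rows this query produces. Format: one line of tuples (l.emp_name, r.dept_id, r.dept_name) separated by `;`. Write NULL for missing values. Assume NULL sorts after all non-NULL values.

INNER JOIN keeps only pairs where the ON condition holds.
Matching on l.dept_id > r.dept_id. A NULL in a compared column never satisfies the condition.
Matched pairs: 10.

(Dave, 2, Legal); (Dave, 2, QA); (Dave, 2, Support); (Dave, 3, NULL); (Dave, 5, Sales); (NULL, 2, Legal); (NULL, 2, QA); (NULL, 2, Support); (NULL, 3, NULL); (NULL, 5, Sales)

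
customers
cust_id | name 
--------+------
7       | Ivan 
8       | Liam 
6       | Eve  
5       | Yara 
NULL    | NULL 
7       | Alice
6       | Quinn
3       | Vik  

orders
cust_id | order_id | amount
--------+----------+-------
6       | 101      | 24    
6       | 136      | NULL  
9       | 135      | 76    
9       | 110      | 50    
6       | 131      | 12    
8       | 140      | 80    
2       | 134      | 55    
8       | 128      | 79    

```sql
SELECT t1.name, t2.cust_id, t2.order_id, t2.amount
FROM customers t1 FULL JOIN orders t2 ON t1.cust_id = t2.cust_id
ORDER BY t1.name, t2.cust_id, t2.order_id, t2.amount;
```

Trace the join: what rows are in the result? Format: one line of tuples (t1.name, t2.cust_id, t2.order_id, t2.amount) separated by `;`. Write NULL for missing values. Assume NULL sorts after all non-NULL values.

FULL OUTER JOIN keeps every row from both sides; unmatched rows get NULL for the other side's columns.
Matching on t1.cust_id = t2.cust_id. A NULL in a compared column never satisfies the condition.
- t1 (cust_id=7) has no partner → padded with NULL.
- t1 (cust_id=8) pairs with 2 row(s) of t2.
- t1 (cust_id=6) pairs with 3 row(s) of t2.
- t1 (cust_id=5) has no partner → padded with NULL.
- t1 (cust_id=NULL) has no partner → padded with NULL.
- t1 (cust_id=7) has no partner → padded with NULL.
- t1 (cust_id=6) pairs with 3 row(s) of t2.
- t1 (cust_id=3) has no partner → padded with NULL.
- 3 row(s) from t2 found no t1 partner → padded with NULL.

(Alice, NULL, NULL, NULL); (Eve, 6, 101, 24); (Eve, 6, 131, 12); (Eve, 6, 136, NULL); (Ivan, NULL, NULL, NULL); (Liam, 8, 128, 79); (Liam, 8, 140, 80); (Quinn, 6, 101, 24); (Quinn, 6, 131, 12); (Quinn, 6, 136, NULL); (Vik, NULL, NULL, NULL); (Yara, NULL, NULL, NULL); (NULL, 2, 134, 55); (NULL, 9, 110, 50); (NULL, 9, 135, 76); (NULL, NULL, NULL, NULL)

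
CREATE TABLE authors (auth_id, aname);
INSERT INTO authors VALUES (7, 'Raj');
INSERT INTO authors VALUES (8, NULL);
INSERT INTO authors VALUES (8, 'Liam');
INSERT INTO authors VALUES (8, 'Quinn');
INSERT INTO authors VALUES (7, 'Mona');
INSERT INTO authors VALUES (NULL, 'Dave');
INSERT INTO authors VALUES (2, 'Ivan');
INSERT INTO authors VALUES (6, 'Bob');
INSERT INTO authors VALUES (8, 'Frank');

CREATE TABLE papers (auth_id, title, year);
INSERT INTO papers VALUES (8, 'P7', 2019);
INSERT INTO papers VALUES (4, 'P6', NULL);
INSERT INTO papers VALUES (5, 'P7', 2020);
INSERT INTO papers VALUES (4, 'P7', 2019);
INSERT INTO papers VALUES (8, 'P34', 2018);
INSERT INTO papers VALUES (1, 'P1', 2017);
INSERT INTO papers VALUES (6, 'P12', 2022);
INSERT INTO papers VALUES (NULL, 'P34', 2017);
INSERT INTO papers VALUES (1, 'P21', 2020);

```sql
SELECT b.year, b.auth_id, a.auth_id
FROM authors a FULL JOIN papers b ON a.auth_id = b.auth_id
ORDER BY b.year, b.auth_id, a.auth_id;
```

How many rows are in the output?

FULL OUTER JOIN keeps every row from both sides; unmatched rows get NULL for the other side's columns.
Matching on a.auth_id = b.auth_id. A NULL in a compared column never satisfies the condition.
- auth_id=7: no b row matches, row kept with b columns NULL.
- auth_id=8: 2 matching b row(s), so 2 row(s) emitted.
- auth_id=8: 2 matching b row(s), so 2 row(s) emitted.
- auth_id=8: 2 matching b row(s), so 2 row(s) emitted.
- auth_id=7: no b row matches, row kept with b columns NULL.
- auth_id=NULL: no b row matches, row kept with b columns NULL.
- auth_id=2: no b row matches, row kept with b columns NULL.
- auth_id=6: 1 matching b row(s), so 1 row(s) emitted.
- auth_id=8: 2 matching b row(s), so 2 row(s) emitted.
- 6 b row(s) had no a match → kept, a columns NULL.
Total: 9 matched + 10 padded = 19 rows.

19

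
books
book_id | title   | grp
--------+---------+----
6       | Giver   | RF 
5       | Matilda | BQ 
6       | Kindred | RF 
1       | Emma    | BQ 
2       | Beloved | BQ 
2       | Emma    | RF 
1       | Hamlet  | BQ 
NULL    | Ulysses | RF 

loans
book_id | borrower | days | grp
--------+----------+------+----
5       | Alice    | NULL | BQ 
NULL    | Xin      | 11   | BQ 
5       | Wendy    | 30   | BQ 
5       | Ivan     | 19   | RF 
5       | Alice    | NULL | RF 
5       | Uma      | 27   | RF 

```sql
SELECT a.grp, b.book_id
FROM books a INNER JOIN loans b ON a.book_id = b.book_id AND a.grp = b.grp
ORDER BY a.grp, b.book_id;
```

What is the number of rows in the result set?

INNER JOIN keeps only pairs where the ON condition holds.
Matching on a.book_id = b.book_id AND a.grp = b.grp. A NULL in a compared column never satisfies the condition.
Matched pairs: 2.
Total: 2 rows.

2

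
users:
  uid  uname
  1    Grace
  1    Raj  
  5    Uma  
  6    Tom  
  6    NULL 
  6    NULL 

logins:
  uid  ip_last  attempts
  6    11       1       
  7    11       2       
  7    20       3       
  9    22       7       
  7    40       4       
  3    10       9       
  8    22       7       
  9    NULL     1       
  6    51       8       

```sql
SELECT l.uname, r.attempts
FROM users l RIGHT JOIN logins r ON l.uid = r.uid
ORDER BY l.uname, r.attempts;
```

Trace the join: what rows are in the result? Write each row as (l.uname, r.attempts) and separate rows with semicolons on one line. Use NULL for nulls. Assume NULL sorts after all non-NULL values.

(Tom, 1); (Tom, 8); (NULL, 1); (NULL, 1); (NULL, 1); (NULL, 2); (NULL, 3); (NULL, 4); (NULL, 7); (NULL, 7); (NULL, 8); (NULL, 8); (NULL, 9)

RIGHT JOIN keeps every row from `logins`; unmatched rows get NULL for `users`'s columns.
Matching on l.uid = r.uid.
- uid=1: no matching r row.
- uid=1: no matching r row.
- uid=5: no matching r row.
- uid=6: 2 matching r row(s), so 2 row(s) emitted.
- uid=6: 2 matching r row(s), so 2 row(s) emitted.
- uid=6: 2 matching r row(s), so 2 row(s) emitted.
- 7 r row(s) had no l match → kept, l columns NULL.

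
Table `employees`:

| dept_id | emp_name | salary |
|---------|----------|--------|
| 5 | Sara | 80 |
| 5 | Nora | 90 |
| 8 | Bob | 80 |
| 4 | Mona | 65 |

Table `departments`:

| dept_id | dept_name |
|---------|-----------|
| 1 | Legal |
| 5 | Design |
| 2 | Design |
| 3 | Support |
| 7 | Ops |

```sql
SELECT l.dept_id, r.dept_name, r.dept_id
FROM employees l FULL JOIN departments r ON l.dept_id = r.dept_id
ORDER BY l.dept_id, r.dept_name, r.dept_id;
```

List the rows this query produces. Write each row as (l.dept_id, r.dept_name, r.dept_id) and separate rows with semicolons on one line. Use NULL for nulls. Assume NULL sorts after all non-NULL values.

(4, NULL, NULL); (5, Design, 5); (5, Design, 5); (8, NULL, NULL); (NULL, Design, 2); (NULL, Legal, 1); (NULL, Ops, 7); (NULL, Support, 3)

FULL OUTER JOIN keeps every row from both sides; unmatched rows get NULL for the other side's columns.
Matching on l.dept_id = r.dept_id.
- l row (dept_id=5): matches 1 r row(s) → 1 output row(s).
- l row (dept_id=5): matches 1 r row(s) → 1 output row(s).
- l row (dept_id=8): no match → kept, r columns NULL.
- l row (dept_id=4): no match → kept, r columns NULL.
- plus 4 unmatched r row(s), each kept with NULL l columns.
After projecting and ordering:
l.dept_id | r.dept_name | r.dept_id
4 | NULL | NULL
5 | Design | 5
5 | Design | 5
8 | NULL | NULL
NULL | Design | 2
NULL | Legal | 1
NULL | Ops | 7
NULL | Support | 3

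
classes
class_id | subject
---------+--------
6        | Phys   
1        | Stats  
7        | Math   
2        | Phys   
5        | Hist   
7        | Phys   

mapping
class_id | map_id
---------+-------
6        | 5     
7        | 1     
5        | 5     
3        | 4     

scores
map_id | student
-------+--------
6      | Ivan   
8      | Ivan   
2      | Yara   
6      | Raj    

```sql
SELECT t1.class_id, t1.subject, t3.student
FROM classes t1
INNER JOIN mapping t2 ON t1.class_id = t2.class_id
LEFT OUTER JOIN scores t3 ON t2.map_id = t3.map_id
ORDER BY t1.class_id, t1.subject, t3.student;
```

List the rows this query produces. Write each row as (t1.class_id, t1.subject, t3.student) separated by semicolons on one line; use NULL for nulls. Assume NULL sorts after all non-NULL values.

Evaluate left to right. First `classes t1 INNER JOIN mapping t2` on class_id: 4 row(s).
Then LEFT JOIN `scores t3` on map_id: each of those 4 rows is kept; rows whose t2.map_id has no match in t3 get NULL for t3's columns.

(5, Hist, NULL); (6, Phys, NULL); (7, Math, NULL); (7, Phys, NULL)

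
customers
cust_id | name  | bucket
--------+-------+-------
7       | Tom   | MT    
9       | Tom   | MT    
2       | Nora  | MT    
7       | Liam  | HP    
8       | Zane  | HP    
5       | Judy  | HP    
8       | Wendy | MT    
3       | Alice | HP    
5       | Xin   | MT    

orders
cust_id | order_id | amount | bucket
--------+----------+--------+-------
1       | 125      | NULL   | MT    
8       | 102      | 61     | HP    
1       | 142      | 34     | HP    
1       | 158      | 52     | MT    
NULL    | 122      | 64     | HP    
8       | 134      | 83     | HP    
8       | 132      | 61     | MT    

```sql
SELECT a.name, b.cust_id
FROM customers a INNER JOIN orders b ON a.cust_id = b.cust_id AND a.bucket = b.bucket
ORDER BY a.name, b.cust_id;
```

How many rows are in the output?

3

INNER JOIN keeps only pairs where the ON condition holds.
Matching on a.cust_id = b.cust_id AND a.bucket = b.bucket. A NULL in a compared column never satisfies the condition.
Matched pairs: 3.
Total: 3 rows.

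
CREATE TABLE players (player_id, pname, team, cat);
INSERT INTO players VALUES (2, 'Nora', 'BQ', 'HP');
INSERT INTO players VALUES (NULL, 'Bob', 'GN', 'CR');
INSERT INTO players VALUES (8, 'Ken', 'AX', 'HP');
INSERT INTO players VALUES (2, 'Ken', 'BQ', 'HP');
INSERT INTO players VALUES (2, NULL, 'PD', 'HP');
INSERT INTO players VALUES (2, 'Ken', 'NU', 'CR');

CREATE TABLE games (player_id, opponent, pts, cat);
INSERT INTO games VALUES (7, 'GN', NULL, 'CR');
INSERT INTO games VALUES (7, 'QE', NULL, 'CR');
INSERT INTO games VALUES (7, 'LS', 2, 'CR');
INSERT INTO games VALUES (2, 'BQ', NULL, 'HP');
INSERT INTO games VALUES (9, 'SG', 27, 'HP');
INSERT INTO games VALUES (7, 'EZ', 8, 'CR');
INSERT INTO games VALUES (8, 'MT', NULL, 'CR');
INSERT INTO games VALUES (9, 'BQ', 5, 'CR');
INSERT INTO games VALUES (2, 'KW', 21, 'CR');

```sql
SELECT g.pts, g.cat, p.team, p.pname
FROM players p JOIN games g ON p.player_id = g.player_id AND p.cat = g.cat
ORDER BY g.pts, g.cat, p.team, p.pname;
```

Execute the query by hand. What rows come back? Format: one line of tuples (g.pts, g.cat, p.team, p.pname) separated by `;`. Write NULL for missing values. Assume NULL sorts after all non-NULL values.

(21, CR, NU, Ken); (NULL, HP, BQ, Ken); (NULL, HP, BQ, Nora); (NULL, HP, PD, NULL)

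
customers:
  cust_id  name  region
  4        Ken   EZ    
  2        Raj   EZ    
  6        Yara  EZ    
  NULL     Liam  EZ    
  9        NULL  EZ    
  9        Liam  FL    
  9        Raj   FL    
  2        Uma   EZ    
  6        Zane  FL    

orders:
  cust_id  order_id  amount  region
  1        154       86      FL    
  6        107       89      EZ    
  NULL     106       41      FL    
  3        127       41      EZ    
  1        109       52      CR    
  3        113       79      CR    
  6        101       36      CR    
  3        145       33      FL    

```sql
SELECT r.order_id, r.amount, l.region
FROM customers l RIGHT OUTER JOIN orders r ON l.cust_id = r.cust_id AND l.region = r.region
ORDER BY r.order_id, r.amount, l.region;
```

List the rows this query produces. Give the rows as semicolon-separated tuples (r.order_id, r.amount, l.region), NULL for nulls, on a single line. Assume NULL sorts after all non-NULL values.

RIGHT JOIN keeps every row from `orders`; unmatched rows get NULL for `customers`'s columns.
Matching on l.cust_id = r.cust_id AND l.region = r.region. A NULL in a compared column never satisfies the condition.
- l (cust_id=4, region=EZ) has no partner in r.
- l (cust_id=2, region=EZ) has no partner in r.
- l (cust_id=6, region=EZ) pairs with 1 row(s) of r.
- l (cust_id=NULL, region=EZ) has no partner in r.
- l (cust_id=9, region=EZ) has no partner in r.
- l (cust_id=9, region=FL) has no partner in r.
- l (cust_id=9, region=FL) has no partner in r.
- l (cust_id=2, region=EZ) has no partner in r.
- l (cust_id=6, region=FL) has no partner in r.
- 7 r row(s) had no l match → kept, l columns NULL.
After projecting and ordering:
r.order_id | r.amount | l.region
101 | 36 | NULL
106 | 41 | NULL
107 | 89 | EZ
109 | 52 | NULL
113 | 79 | NULL
127 | 41 | NULL
145 | 33 | NULL
154 | 86 | NULL

(101, 36, NULL); (106, 41, NULL); (107, 89, EZ); (109, 52, NULL); (113, 79, NULL); (127, 41, NULL); (145, 33, NULL); (154, 86, NULL)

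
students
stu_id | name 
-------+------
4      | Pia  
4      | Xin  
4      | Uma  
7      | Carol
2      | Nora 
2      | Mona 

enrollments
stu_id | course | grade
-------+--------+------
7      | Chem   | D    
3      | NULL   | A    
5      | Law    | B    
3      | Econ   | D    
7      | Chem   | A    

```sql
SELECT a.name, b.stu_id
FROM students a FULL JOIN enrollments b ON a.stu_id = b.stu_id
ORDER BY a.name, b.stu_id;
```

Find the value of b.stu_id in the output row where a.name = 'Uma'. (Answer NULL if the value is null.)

NULL

FULL OUTER JOIN keeps every row from both sides; unmatched rows get NULL for the other side's columns.
Matching on a.stu_id = b.stu_id.
- a[0] stu_id=4 → no match; kept with NULLs on the b side.
- a[1] stu_id=4 → no match; kept with NULLs on the b side.
- a[2] stu_id=4 → no match; kept with NULLs on the b side.
- a[3] stu_id=7 → 2 match(es) in b → 2 row(s).
- a[4] stu_id=2 → no match; kept with NULLs on the b side.
- a[5] stu_id=2 → no match; kept with NULLs on the b side.
- plus 3 unmatched b row(s), each kept with NULL a columns.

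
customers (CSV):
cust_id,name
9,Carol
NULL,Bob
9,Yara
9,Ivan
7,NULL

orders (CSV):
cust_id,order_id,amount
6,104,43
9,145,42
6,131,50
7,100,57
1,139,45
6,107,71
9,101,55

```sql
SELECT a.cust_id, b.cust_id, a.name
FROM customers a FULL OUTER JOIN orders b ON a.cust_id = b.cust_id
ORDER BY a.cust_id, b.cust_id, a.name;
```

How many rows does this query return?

FULL OUTER JOIN keeps every row from both sides; unmatched rows get NULL for the other side's columns.
Matching on a.cust_id = b.cust_id. A NULL in a compared column never satisfies the condition.
- a (cust_id=9) pairs with 2 row(s) of b.
- a (cust_id=NULL) has no partner → padded with NULL.
- a (cust_id=9) pairs with 2 row(s) of b.
- a (cust_id=9) pairs with 2 row(s) of b.
- a (cust_id=7) pairs with 1 row(s) of b.
- plus 4 unmatched b row(s), each kept with NULL a columns.
Total: 7 matched + 5 padded = 12 rows.

12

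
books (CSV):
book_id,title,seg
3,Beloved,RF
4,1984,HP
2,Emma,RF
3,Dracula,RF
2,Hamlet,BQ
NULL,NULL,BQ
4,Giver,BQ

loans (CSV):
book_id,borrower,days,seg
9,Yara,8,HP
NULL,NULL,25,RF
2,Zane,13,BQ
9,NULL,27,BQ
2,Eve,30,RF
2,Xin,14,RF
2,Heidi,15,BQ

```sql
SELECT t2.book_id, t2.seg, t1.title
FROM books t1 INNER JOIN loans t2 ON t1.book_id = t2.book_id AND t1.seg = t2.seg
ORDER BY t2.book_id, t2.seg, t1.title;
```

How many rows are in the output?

4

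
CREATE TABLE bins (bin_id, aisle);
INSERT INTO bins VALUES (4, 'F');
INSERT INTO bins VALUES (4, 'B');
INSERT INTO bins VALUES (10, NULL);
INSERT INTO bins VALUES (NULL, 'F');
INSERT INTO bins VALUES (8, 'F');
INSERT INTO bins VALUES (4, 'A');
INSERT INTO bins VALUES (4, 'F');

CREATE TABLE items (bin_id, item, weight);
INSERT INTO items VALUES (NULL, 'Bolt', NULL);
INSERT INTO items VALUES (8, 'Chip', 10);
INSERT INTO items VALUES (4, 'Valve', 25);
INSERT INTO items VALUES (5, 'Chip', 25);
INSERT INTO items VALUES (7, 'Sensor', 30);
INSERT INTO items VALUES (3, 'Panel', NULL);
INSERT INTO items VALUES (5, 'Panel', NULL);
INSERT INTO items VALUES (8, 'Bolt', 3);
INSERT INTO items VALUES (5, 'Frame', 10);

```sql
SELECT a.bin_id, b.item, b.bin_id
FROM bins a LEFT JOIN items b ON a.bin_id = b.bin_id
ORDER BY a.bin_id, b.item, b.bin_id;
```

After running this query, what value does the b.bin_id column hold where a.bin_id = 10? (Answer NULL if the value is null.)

LEFT JOIN keeps every row from `bins`; unmatched rows get NULL for `items`'s columns.
Matching on a.bin_id = b.bin_id. A NULL in a compared column never satisfies the condition.
- a row (bin_id=4): matches 1 b row(s) → 1 output row(s).
- a row (bin_id=4): matches 1 b row(s) → 1 output row(s).
- a row (bin_id=10): no match → kept, b columns NULL.
- a row (bin_id=NULL): no match → kept, b columns NULL.
- a row (bin_id=8): matches 2 b row(s) → 2 output row(s).
- a row (bin_id=4): matches 1 b row(s) → 1 output row(s).
- a row (bin_id=4): matches 1 b row(s) → 1 output row(s).

NULL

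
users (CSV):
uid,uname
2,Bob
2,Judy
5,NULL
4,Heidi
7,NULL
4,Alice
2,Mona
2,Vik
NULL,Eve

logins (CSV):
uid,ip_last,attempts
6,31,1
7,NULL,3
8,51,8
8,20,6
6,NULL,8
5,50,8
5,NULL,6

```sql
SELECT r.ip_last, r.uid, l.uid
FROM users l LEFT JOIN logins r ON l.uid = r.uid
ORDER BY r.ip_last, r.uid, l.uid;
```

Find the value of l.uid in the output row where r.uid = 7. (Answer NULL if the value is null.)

7

LEFT JOIN keeps every row from `users`; unmatched rows get NULL for `logins`'s columns.
Matching on l.uid = r.uid. A NULL in a compared column never satisfies the condition.
- l row (uid=2): no match → kept, r columns NULL.
- l row (uid=2): no match → kept, r columns NULL.
- l row (uid=5): matches 2 r row(s) → 2 output row(s).
- l row (uid=4): no match → kept, r columns NULL.
- l row (uid=7): matches 1 r row(s) → 1 output row(s).
- l row (uid=4): no match → kept, r columns NULL.
- l row (uid=2): no match → kept, r columns NULL.
- l row (uid=2): no match → kept, r columns NULL.
- l row (uid=NULL): no match → kept, r columns NULL.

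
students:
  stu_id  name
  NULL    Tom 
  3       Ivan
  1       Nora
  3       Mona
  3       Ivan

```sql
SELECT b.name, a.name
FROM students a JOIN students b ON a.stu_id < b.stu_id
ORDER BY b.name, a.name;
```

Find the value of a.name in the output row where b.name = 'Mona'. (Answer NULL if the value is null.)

Nora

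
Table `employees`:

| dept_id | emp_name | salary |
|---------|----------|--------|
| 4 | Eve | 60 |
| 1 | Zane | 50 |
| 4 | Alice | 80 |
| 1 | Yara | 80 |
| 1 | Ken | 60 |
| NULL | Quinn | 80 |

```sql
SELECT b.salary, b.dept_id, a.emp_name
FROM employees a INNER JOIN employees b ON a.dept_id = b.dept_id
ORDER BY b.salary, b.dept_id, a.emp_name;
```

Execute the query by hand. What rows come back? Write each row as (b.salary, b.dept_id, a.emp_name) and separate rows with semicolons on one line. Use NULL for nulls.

(50, 1, Ken); (50, 1, Yara); (50, 1, Zane); (60, 1, Ken); (60, 1, Yara); (60, 1, Zane); (60, 4, Alice); (60, 4, Eve); (80, 1, Ken); (80, 1, Yara); (80, 1, Zane); (80, 4, Alice); (80, 4, Eve)

INNER JOIN keeps only pairs where the ON condition holds.
Matching on a.dept_id = b.dept_id. A NULL in a compared column never satisfies the condition.
- dept_id=4: 2 matching b row(s), so 2 row(s) emitted.
- dept_id=1: 3 matching b row(s), so 3 row(s) emitted.
- dept_id=4: 2 matching b row(s), so 2 row(s) emitted.
- dept_id=1: 3 matching b row(s), so 3 row(s) emitted.
- dept_id=1: 3 matching b row(s), so 3 row(s) emitted.
- dept_id=NULL: no matching b row, dropped.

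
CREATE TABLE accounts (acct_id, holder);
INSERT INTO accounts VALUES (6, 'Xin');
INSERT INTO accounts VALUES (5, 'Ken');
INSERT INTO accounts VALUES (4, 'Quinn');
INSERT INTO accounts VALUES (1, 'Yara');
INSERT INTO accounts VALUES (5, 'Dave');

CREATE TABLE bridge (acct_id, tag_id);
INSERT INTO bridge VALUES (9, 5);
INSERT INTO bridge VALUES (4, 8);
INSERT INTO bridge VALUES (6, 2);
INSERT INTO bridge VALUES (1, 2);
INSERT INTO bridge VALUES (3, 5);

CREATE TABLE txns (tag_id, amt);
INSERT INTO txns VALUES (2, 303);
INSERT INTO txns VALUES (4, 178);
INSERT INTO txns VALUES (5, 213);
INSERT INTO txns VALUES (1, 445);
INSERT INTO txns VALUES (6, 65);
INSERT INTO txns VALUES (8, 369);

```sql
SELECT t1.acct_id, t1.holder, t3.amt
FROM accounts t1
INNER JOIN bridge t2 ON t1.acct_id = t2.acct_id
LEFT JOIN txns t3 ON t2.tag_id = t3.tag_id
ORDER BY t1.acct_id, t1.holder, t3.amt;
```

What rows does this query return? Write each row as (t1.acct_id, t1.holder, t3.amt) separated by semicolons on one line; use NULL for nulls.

(1, Yara, 303); (4, Quinn, 369); (6, Xin, 303)

Evaluate left to right. First `accounts t1 INNER JOIN bridge t2` on acct_id: 3 row(s).
Then LEFT JOIN `txns t3` on tag_id: each of those 3 rows is kept; rows whose t2.tag_id has no match in t3 get NULL for t3's columns.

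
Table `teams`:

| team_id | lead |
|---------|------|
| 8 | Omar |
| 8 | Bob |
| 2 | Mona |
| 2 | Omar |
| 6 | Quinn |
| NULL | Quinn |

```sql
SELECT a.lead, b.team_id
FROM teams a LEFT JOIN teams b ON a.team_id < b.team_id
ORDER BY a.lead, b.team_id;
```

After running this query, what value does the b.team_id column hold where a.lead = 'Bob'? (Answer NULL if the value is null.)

LEFT JOIN keeps every row from `teams a`; unmatched rows get NULL for `teams b`'s columns.
Matching on a.team_id < b.team_id. A NULL in a compared column never satisfies the condition.
Matched pairs: 8; unmatched a rows kept: 3.

NULL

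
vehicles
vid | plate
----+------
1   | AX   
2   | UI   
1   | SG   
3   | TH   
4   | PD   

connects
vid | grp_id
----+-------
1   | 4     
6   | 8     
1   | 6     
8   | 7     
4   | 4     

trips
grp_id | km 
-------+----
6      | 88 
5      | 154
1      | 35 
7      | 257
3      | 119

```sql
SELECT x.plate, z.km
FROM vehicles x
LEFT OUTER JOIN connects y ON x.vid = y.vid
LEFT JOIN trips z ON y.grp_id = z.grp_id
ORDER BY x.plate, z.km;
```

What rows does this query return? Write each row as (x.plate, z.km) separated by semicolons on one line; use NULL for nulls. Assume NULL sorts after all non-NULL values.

Joins associate left-to-right: vehicles LEFT JOIN connects on vid gives 7 intermediate row(s).
Then LEFT JOIN `trips z` on grp_id: each of those 7 rows is kept; rows whose y.grp_id has no match in z get NULL for z's columns.

(AX, 88); (AX, NULL); (PD, NULL); (SG, 88); (SG, NULL); (TH, NULL); (UI, NULL)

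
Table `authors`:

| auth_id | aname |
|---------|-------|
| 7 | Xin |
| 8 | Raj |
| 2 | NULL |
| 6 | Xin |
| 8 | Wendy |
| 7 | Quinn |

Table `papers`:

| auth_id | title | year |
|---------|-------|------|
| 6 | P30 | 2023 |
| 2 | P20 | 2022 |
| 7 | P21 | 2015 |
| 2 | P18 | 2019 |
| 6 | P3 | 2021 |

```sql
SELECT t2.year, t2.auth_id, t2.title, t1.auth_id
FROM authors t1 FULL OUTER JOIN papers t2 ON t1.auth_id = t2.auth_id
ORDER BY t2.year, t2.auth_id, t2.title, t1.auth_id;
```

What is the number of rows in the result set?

FULL OUTER JOIN keeps every row from both sides; unmatched rows get NULL for the other side's columns.
Matching on t1.auth_id = t2.auth_id.
- t1 (auth_id=7) pairs with 1 row(s) of t2.
- t1 (auth_id=8) has no partner → padded with NULL.
- t1 (auth_id=2) pairs with 2 row(s) of t2.
- t1 (auth_id=6) pairs with 2 row(s) of t2.
- t1 (auth_id=8) has no partner → padded with NULL.
- t1 (auth_id=7) pairs with 1 row(s) of t2.
Total: 6 matched + 2 padded = 8 rows.

8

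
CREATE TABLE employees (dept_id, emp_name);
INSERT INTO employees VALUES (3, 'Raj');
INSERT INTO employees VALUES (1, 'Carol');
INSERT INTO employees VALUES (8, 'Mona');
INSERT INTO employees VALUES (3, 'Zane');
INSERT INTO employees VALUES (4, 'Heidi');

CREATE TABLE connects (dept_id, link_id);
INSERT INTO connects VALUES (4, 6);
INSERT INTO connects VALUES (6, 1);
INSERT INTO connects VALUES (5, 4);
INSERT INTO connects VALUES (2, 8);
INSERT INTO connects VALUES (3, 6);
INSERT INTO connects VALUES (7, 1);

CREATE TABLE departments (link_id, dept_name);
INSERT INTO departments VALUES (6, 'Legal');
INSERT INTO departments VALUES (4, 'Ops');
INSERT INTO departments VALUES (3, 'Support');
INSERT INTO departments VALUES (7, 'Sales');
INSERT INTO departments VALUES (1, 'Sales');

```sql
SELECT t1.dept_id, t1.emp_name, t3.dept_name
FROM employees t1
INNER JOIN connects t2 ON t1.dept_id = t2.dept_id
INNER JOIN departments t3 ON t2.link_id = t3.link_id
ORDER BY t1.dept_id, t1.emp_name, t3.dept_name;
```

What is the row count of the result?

Step 1 — t1 INNER JOIN t2 on dept_id → 3 row(s).
Then INNER JOIN `departments t3` on link_id: keep only rows whose t2.link_id appears in t3.
Result: 3 row(s).

3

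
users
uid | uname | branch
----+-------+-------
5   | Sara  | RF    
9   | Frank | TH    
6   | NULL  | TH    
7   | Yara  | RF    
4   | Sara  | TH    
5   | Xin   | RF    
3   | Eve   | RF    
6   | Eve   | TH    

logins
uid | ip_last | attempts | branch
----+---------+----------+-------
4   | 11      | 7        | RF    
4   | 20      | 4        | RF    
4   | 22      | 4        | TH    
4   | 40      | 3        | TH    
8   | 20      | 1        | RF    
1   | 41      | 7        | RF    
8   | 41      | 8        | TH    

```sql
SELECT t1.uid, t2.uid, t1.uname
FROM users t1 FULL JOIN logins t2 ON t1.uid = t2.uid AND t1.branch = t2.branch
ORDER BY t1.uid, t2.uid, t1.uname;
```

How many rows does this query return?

14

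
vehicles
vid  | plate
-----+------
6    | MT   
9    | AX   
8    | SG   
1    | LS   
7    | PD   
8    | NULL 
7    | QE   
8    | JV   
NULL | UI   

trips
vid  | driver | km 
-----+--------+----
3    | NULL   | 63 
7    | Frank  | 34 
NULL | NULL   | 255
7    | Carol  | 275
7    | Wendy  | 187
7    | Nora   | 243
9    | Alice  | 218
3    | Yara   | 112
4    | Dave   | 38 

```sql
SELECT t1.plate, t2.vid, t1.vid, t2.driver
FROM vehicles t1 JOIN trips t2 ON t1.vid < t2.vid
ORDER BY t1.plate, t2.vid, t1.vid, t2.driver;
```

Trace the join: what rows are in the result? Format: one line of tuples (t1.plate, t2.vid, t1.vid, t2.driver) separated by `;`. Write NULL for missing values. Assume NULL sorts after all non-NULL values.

INNER JOIN keeps only pairs where the ON condition holds.
Matching on t1.vid < t2.vid. A NULL in a compared column never satisfies the condition.
- vid=6: 5 matching t2 row(s), so 5 row(s) emitted.
- vid=9: no matching t2 row, dropped.
- vid=8: 1 matching t2 row(s), so 1 row(s) emitted.
- vid=1: 8 matching t2 row(s), so 8 row(s) emitted.
- vid=7: 1 matching t2 row(s), so 1 row(s) emitted.
- vid=8: 1 matching t2 row(s), so 1 row(s) emitted.
- vid=7: 1 matching t2 row(s), so 1 row(s) emitted.
- vid=8: 1 matching t2 row(s), so 1 row(s) emitted.
- vid=NULL: no matching t2 row, dropped.

(JV, 9, 8, Alice); (LS, 3, 1, Yara); (LS, 3, 1, NULL); (LS, 4, 1, Dave); (LS, 7, 1, Carol); (LS, 7, 1, Frank); (LS, 7, 1, Nora); (LS, 7, 1, Wendy); (LS, 9, 1, Alice); (MT, 7, 6, Carol); (MT, 7, 6, Frank); (MT, 7, 6, Nora); (MT, 7, 6, Wendy); (MT, 9, 6, Alice); (PD, 9, 7, Alice); (QE, 9, 7, Alice); (SG, 9, 8, Alice); (NULL, 9, 8, Alice)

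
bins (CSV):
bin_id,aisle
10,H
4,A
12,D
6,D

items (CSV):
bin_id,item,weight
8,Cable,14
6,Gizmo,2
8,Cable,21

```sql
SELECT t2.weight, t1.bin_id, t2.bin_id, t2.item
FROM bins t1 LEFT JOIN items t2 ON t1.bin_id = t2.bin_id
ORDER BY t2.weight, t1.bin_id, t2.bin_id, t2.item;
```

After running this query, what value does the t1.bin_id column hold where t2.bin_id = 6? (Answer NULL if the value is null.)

6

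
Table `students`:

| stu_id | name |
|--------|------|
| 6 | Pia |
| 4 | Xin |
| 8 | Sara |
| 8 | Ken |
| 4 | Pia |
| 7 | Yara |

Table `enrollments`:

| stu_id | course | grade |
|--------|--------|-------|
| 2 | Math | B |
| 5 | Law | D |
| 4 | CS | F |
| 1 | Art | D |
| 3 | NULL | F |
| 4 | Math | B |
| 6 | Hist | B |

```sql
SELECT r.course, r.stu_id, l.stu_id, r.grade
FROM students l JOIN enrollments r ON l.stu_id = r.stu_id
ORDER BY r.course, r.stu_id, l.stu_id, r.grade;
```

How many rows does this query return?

5

INNER JOIN keeps only pairs where the ON condition holds.
Matching on l.stu_id = r.stu_id.
Matched pairs: 5.
Total: 5 rows.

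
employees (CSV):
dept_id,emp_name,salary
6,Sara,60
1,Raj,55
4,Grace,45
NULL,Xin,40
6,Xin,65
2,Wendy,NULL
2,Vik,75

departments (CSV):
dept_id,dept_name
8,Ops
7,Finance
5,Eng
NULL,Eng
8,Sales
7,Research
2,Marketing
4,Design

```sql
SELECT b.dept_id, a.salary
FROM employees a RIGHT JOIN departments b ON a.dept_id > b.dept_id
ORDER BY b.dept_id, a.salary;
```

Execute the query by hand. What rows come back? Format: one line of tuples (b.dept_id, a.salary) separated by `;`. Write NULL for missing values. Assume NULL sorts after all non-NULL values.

RIGHT JOIN keeps every row from `departments`; unmatched rows get NULL for `employees`'s columns.
Matching on a.dept_id > b.dept_id. A NULL in a compared column never satisfies the condition.
Matched pairs: 7; unmatched b rows kept: 5.

(2, 45); (2, 60); (2, 65); (4, 60); (4, 65); (5, 60); (5, 65); (7, NULL); (7, NULL); (8, NULL); (8, NULL); (NULL, NULL)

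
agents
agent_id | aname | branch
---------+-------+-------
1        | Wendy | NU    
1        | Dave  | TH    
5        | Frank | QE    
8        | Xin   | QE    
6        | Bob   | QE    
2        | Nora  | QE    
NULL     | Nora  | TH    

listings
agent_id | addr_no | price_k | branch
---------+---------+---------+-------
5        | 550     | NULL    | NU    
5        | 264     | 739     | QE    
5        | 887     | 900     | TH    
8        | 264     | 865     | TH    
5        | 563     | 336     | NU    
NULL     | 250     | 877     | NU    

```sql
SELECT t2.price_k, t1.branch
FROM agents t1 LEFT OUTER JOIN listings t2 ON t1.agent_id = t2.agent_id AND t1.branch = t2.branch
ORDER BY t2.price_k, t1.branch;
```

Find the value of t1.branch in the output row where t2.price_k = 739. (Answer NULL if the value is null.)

LEFT JOIN keeps every row from `agents`; unmatched rows get NULL for `listings`'s columns.
Matching on t1.agent_id = t2.agent_id AND t1.branch = t2.branch. A NULL in a compared column never satisfies the condition.
Matched pairs: 1; unmatched t1 rows kept: 6.

QE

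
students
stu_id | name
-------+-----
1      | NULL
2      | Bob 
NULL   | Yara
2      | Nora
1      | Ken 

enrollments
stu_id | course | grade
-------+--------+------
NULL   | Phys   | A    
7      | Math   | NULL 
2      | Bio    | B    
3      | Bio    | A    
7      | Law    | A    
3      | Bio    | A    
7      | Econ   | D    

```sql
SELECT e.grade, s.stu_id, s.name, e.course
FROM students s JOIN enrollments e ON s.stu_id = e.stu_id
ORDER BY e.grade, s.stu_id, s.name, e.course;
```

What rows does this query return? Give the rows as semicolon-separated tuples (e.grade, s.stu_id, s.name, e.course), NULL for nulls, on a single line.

(B, 2, Bob, Bio); (B, 2, Nora, Bio)

INNER JOIN keeps only pairs where the ON condition holds.
Matching on s.stu_id = e.stu_id. A NULL in a compared column never satisfies the condition.
Matched pairs: 2.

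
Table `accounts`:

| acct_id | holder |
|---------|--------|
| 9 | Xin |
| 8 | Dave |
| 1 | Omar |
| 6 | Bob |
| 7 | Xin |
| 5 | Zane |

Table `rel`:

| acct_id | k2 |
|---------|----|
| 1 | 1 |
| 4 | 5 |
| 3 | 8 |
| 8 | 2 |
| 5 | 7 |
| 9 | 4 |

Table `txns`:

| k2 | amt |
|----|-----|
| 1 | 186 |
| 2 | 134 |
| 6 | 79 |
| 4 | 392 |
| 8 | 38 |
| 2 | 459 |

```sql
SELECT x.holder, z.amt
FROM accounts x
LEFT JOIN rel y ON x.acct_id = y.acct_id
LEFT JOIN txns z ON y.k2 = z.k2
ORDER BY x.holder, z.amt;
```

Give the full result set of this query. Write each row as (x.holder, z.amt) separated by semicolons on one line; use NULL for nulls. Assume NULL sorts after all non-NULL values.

Joins associate left-to-right: accounts LEFT JOIN rel on acct_id gives 6 intermediate row(s).
Then LEFT JOIN `txns z` on k2: each of those 6 rows is kept; rows whose y.k2 has no match in z get NULL for z's columns.

(Bob, NULL); (Dave, 134); (Dave, 459); (Omar, 186); (Xin, 392); (Xin, NULL); (Zane, NULL)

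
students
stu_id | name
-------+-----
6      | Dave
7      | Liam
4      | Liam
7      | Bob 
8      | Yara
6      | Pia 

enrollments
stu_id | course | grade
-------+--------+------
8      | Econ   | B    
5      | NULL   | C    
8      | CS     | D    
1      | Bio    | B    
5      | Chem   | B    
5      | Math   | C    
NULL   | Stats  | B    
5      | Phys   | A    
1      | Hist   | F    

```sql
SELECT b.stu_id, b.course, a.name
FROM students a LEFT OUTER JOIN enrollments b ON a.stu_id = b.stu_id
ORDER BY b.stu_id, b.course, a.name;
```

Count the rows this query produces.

LEFT JOIN keeps every row from `students`; unmatched rows get NULL for `enrollments`'s columns.
Matching on a.stu_id = b.stu_id. A NULL in a compared column never satisfies the condition.
- a[0] stu_id=6 → no match; kept with NULLs on the b side.
- a[1] stu_id=7 → no match; kept with NULLs on the b side.
- a[2] stu_id=4 → no match; kept with NULLs on the b side.
- a[3] stu_id=7 → no match; kept with NULLs on the b side.
- a[4] stu_id=8 → 2 match(es) in b → 2 row(s).
- a[5] stu_id=6 → no match; kept with NULLs on the b side.
Total: 2 matched + 5 padded = 7 rows.

7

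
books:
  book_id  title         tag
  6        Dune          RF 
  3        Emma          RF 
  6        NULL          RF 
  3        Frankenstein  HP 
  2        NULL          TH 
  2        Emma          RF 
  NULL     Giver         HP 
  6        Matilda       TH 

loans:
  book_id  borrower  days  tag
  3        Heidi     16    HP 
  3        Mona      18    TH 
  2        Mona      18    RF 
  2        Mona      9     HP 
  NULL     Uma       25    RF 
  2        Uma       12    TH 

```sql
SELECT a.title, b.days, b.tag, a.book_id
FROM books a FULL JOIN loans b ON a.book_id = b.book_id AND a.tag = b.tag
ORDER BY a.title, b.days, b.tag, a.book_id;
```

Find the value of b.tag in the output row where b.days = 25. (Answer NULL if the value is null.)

RF

FULL OUTER JOIN keeps every row from both sides; unmatched rows get NULL for the other side's columns.
Matching on a.book_id = b.book_id AND a.tag = b.tag. A NULL in a compared column never satisfies the condition.
- a row (book_id=6, tag=RF): no match → kept, b columns NULL.
- a row (book_id=3, tag=RF): no match → kept, b columns NULL.
- a row (book_id=6, tag=RF): no match → kept, b columns NULL.
- a row (book_id=3, tag=HP): matches 1 b row(s) → 1 output row(s).
- a row (book_id=2, tag=TH): matches 1 b row(s) → 1 output row(s).
- a row (book_id=2, tag=RF): matches 1 b row(s) → 1 output row(s).
- a row (book_id=NULL, tag=HP): no match → kept, b columns NULL.
- a row (book_id=6, tag=TH): no match → kept, b columns NULL.
- 3 b row(s) had no a match → kept, a columns NULL.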